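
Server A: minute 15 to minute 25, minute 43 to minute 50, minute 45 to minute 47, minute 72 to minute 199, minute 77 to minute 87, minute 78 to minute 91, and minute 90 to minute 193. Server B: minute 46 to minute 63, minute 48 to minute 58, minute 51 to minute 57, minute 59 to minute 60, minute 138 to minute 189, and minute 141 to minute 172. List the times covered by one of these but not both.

minute 15 to minute 25, minute 43 to minute 46, minute 50 to minute 63, minute 72 to minute 138, minute 189 to minute 199

First set merges to minute 15 to minute 25, minute 43 to minute 50, minute 72 to minute 199.
Second set merges to minute 46 to minute 63, minute 138 to minute 189.
A \ B = minute 15 to minute 25, minute 43 to minute 46, minute 72 to minute 138, minute 189 to minute 199.
B \ A = minute 50 to minute 63.
Union of the two gives the symmetric difference.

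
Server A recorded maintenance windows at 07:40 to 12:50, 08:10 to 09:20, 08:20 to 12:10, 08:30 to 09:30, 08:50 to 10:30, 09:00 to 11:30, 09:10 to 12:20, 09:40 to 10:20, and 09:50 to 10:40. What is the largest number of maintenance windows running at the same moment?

7

At 09:10, 7 of the intervals are simultaneously active.
No point has more.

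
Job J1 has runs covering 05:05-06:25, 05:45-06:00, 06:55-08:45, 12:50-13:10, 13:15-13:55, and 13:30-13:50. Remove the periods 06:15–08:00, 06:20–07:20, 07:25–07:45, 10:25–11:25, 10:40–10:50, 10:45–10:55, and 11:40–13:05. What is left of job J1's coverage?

A, merged: 05:05–06:25, 06:55–08:45, 12:50–13:10, 13:15–13:55.
B, merged: 06:15–08:00, 10:25–11:25, 11:40–13:05.
05:05–06:25 minus B → 05:05–06:15.
06:55–08:45 minus B → 08:00–08:45.
12:50–13:10 minus B → 13:05–13:10.
13:15–13:55: no B overlap → unchanged.

05:05–06:15, 08:00–08:45, 13:05–13:10, 13:15–13:55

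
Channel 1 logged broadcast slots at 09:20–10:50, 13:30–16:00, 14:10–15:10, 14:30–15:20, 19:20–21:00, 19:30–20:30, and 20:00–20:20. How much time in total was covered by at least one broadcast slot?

5 h 40 min

Merged: 09:20–10:50, 13:30–16:00, 19:20–21:00.
Lengths: 1 h 30 min + 2 h 30 min + 1 h 40 min = 5 h 40 min.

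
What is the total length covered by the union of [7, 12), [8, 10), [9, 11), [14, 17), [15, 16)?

Merged: [7, 12), [14, 17).
Lengths: 5 + 3 = 8.

8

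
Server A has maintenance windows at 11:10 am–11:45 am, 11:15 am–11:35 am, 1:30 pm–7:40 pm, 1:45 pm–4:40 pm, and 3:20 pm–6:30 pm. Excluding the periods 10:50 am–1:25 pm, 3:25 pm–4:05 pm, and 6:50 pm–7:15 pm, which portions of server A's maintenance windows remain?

1:30 pm-3:25 pm, 4:05 pm-6:50 pm, 7:15 pm-7:40 pm

Merge the first list: 11:10 am-11:45 am, 1:30 pm-7:40 pm.
11:10 am-11:45 am lies entirely inside B → drops out.
1:30 pm-7:40 pm with B removed leaves 1:30 pm-3:25 pm, 4:05 pm-6:50 pm, 7:15 pm-7:40 pm.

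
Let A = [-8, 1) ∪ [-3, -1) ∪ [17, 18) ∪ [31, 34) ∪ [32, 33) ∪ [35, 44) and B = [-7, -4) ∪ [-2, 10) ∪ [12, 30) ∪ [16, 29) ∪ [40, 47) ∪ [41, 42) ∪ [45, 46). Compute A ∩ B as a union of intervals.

A, merged: [-8, 1), [17, 18), [31, 34), [35, 44).
B, merged: [-7, -4), [-2, 10), [12, 30), [40, 47).
[-8, 1) ∩ B → [-7, -4), [-2, 1).
[17, 18) ∩ B → [17, 18).
[31, 34) meets no B interval.
[35, 44) ∩ B → [40, 44).

[-7, -4) ∪ [-2, 1) ∪ [17, 18) ∪ [40, 44)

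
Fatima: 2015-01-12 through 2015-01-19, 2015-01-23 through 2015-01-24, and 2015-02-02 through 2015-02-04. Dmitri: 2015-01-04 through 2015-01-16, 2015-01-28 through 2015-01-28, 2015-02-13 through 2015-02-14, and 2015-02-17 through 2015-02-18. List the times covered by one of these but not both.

Only in the first: 2015-01-17 through 2015-01-19, 2015-01-23 through 2015-01-24, 2015-02-02 through 2015-02-04.
Only in the second: 2015-01-04 through 2015-01-11, 2015-01-28 through 2015-01-28, 2015-02-13 through 2015-02-14, 2015-02-17 through 2015-02-18.
Together these are the periods covered by exactly one.

2015-01-04 through 2015-01-11, 2015-01-17 through 2015-01-19, 2015-01-23 through 2015-01-24, 2015-01-28 through 2015-01-28, 2015-02-02 through 2015-02-04, 2015-02-13 through 2015-02-14, 2015-02-17 through 2015-02-18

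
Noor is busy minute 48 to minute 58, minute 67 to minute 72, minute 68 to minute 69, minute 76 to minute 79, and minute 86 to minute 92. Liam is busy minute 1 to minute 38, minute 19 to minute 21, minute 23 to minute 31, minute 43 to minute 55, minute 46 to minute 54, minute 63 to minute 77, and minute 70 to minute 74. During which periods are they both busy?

First set merges to minute 48 to minute 58, minute 67 to minute 72, minute 76 to minute 79, minute 86 to minute 92.
Second set merges to minute 1 to minute 38, minute 43 to minute 55, minute 63 to minute 77.
minute 48 to minute 58 ∩ B → minute 48 to minute 55.
minute 67 to minute 72 ∩ B → minute 67 to minute 72.
minute 76 to minute 79 ∩ B → minute 76 to minute 77.
minute 86 to minute 92 meets no B interval.

minute 48 to minute 55, minute 67 to minute 72, minute 76 to minute 77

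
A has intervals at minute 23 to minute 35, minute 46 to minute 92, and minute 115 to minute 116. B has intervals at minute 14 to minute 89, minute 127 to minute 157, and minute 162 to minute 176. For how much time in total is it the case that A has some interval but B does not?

4 minutes

A \ B = minute 89 to minute 92, minute 115 to minute 116.
Total: 3 minutes + 1 minute = 4 minutes.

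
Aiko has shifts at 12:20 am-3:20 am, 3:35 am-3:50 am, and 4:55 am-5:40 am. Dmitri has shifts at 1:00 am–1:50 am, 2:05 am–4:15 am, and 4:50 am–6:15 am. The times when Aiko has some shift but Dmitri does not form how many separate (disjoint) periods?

2

A \ B = 12:20 am–1:00 am, 1:50 am–2:05 am.
That is 2 disjoint pieces.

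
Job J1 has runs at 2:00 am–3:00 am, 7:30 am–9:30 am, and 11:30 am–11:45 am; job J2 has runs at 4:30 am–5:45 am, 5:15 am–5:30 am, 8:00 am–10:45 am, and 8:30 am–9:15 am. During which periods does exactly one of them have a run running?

2:00 am–3:00 am, 4:30 am–5:45 am, 7:30 am–8:00 am, 9:30 am–10:45 am, 11:30 am–11:45 am

B, merged: 4:30 am–5:45 am, 8:00 am–10:45 am.
A \ B = 2:00 am–3:00 am, 7:30 am–8:00 am, 11:30 am–11:45 am.
B \ A = 4:30 am–5:45 am, 9:30 am–10:45 am.
Union of the two gives the symmetric difference.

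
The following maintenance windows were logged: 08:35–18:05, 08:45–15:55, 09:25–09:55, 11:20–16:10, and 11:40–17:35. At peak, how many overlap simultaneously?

Walk the sorted start/end points keeping a running depth.
The depth first hits 4 at 11:40.

4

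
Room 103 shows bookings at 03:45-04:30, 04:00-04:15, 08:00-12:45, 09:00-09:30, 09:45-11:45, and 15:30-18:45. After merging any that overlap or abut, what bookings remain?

04:00–04:15 overlaps/touches 03:45–04:30 → extend to 03:45–04:30.
08:00–12:45 is disjoint → start new block.
09:00–09:30 overlaps/touches 08:00–12:45 → extend to 08:00–12:45.
09:45–11:45 overlaps/touches 08:00–12:45 → extend to 08:00–12:45.
15:30–18:45 is disjoint → start new block.

03:45–04:30, 08:00–12:45, 15:30–18:45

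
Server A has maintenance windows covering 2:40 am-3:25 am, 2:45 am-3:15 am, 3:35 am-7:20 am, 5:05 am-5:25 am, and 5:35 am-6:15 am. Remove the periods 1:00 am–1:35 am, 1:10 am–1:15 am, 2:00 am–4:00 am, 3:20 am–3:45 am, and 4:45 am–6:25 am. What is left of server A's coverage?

Merge the first list: 2:40 am-3:25 am, 3:35 am-7:20 am.
Merge the second list: 1:00 am-1:35 am, 2:00 am-4:00 am, 4:45 am-6:25 am.
2:40 am-3:25 am lies entirely inside B → drops out.
3:35 am-7:20 am with B removed leaves 4:00 am-4:45 am, 6:25 am-7:20 am.

4:00 am-4:45 am, 6:25 am-7:20 am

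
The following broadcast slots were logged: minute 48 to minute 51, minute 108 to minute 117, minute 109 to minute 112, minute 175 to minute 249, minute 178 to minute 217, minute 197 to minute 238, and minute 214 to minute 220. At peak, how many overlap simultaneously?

4

Walk the sorted start/end points keeping a running depth.
The depth first hits 4 at minute 214.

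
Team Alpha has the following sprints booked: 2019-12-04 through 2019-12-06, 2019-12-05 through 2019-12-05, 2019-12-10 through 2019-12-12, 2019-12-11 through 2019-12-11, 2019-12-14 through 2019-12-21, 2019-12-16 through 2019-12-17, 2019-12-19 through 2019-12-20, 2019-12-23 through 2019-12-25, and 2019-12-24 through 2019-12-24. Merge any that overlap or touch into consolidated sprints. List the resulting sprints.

2019-12-05 through 2019-12-05 overlaps/touches 2019-12-04 through 2019-12-06 → extend to 2019-12-04 through 2019-12-06.
2019-12-10 through 2019-12-12 is disjoint → start new block.
2019-12-11 through 2019-12-11 overlaps/touches 2019-12-10 through 2019-12-12 → extend to 2019-12-10 through 2019-12-12.
2019-12-14 through 2019-12-21 is disjoint → start new block.
2019-12-16 through 2019-12-17 overlaps/touches 2019-12-14 through 2019-12-21 → extend to 2019-12-14 through 2019-12-21.
2019-12-19 through 2019-12-20 overlaps/touches 2019-12-14 through 2019-12-21 → extend to 2019-12-14 through 2019-12-21.
2019-12-23 through 2019-12-25 is disjoint → start new block.
2019-12-24 through 2019-12-24 overlaps/touches 2019-12-23 through 2019-12-25 → extend to 2019-12-23 through 2019-12-25.

2019-12-04 through 2019-12-06, 2019-12-10 through 2019-12-12, 2019-12-14 through 2019-12-21, 2019-12-23 through 2019-12-25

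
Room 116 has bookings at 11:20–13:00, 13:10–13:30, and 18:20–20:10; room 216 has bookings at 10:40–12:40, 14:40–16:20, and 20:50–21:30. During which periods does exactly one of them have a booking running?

A but not B: 12:40-13:00, 13:10-13:30, 18:20-20:10.
B but not A: 10:40-11:20, 14:40-16:20, 20:50-21:30.
Combining gives A △ B.

10:40-11:20, 12:40-13:00, 13:10-13:30, 14:40-16:20, 18:20-20:10, 20:50-21:30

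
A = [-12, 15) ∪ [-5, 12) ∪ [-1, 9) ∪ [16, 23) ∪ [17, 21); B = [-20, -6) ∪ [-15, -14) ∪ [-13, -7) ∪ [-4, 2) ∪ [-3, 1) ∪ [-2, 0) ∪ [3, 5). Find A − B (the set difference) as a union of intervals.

[-6, -4) ∪ [2, 3) ∪ [5, 15) ∪ [16, 23)

Merge the first list: [-12, 15), [16, 23).
Merge the second list: [-20, -6), [-4, 2), [3, 5).
[-12, 15) \ B = [-6, -4), [2, 3), [5, 15).
[16, 23): nothing removed.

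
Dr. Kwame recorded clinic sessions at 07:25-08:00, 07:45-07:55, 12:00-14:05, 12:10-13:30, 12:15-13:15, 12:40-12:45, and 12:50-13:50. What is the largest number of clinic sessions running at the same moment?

At 12:40, 4 of the intervals are simultaneously active.
No point has more.

4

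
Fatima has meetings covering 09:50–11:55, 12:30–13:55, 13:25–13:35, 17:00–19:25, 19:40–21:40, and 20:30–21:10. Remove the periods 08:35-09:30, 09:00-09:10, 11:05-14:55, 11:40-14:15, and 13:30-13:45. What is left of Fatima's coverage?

09:50–11:05, 17:00–19:25, 19:40–21:40

A, merged: 09:50–11:55, 12:30–13:55, 17:00–19:25, 19:40–21:40.
B, merged: 08:35–09:30, 11:05–14:55.
09:50–11:55 with B removed leaves 09:50–11:05.
12:30–13:55 lies entirely inside B → drops out.
17:00–19:25 is untouched.
19:40–21:40 is untouched.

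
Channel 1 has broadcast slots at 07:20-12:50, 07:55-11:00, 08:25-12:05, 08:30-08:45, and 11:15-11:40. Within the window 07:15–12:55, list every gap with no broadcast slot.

The merged coverage is 07:20–12:50.
Complement within 07:15–12:55: 07:15–07:20, 12:50–12:55.

07:15–07:20, 12:50–12:55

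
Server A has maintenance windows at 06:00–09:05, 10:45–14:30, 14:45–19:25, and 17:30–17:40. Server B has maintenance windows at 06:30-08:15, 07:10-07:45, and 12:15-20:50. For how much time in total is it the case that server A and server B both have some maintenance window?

A, merged: 06:00-09:05, 10:45-14:30, 14:45-19:25.
B, merged: 06:30-08:15, 12:15-20:50.
A ∩ B = 06:30-08:15, 12:15-14:30, 14:45-19:25.
Total: 1 h 45 min + 2 h 15 min + 4 h 40 min = 8 h 40 min.

8 h 40 min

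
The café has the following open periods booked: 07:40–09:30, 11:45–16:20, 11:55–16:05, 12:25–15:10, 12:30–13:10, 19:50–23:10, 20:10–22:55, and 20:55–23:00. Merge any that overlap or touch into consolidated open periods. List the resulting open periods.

07:40–09:30, 11:45–16:20, 19:50–23:10

11:45–16:20 is disjoint → start new block.
11:55–16:05 overlaps/touches 11:45–16:20 → extend to 11:45–16:20.
12:25–15:10 overlaps/touches 11:45–16:20 → extend to 11:45–16:20.
12:30–13:10 overlaps/touches 11:45–16:20 → extend to 11:45–16:20.
19:50–23:10 is disjoint → start new block.
20:10–22:55 overlaps/touches 19:50–23:10 → extend to 19:50–23:10.
20:55–23:00 overlaps/touches 19:50–23:10 → extend to 19:50–23:10.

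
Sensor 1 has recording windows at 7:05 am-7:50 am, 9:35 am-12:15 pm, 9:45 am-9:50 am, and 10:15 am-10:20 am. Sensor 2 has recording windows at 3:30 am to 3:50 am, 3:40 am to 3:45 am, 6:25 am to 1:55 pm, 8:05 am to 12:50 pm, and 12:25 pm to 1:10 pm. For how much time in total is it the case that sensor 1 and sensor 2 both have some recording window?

Merge the first list: 7:05 am–7:50 am, 9:35 am–12:15 pm.
Merge the second list: 3:30 am–3:50 am, 6:25 am–1:55 pm.
A ∩ B = 7:05 am–7:50 am, 9:35 am–12:15 pm.
Total: 45 min + 2 h 40 min = 3 h 25 min.

3 h 25 min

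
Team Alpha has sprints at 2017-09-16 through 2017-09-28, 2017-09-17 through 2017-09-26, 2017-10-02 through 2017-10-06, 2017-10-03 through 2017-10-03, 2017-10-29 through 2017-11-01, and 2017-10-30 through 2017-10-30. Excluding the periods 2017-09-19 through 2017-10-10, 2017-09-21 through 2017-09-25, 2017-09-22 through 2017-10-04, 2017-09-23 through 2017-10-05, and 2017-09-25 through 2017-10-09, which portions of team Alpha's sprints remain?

First set merges to 2017-09-16 through 2017-09-28, 2017-10-02 through 2017-10-06, 2017-10-29 through 2017-11-01.
Second set merges to 2017-09-19 through 2017-10-10.
2017-09-16 through 2017-09-28 \ B = 2017-09-16 through 2017-09-18.
2017-10-02 through 2017-10-06: entirely removed.
2017-10-29 through 2017-11-01: nothing removed.

2017-09-16 through 2017-09-18, 2017-10-29 through 2017-11-01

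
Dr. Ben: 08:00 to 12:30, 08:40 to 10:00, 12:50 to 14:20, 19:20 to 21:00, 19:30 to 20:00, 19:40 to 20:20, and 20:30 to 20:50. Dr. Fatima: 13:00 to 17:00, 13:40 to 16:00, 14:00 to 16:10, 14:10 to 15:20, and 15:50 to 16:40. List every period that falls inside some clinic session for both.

A, merged: 08:00-12:30, 12:50-14:20, 19:20-21:00.
B, merged: 13:00-17:00.
08:00-12:30 meets no B interval.
12:50-14:20 ∩ B → 13:00-14:20.
19:20-21:00 meets no B interval.

13:00-14:20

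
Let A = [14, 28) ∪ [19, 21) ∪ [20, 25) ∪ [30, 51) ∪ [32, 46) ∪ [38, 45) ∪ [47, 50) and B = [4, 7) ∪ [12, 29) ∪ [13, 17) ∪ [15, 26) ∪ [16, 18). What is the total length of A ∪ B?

41

Merge the first list: [14, 28), [30, 51).
Merge the second list: [4, 7), [12, 29).
A ∪ B = [4, 7), [12, 29), [30, 51).
Total: 3 + 17 + 21 = 41.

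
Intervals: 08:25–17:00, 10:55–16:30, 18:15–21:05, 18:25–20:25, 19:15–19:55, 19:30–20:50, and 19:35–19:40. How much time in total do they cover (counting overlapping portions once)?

11 h 25 min

Merged: 08:25-17:00, 18:15-21:05.
Lengths: 8 h 35 min + 2 h 50 min = 11 h 25 min.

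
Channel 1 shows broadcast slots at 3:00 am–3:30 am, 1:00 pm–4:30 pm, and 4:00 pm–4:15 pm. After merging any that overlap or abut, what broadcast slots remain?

3:00 am–3:30 am, 1:00 pm–4:30 pm

1:00 pm–4:30 pm is disjoint → start new block.
4:00 pm–4:15 pm overlaps/touches 1:00 pm–4:30 pm → extend to 1:00 pm–4:30 pm.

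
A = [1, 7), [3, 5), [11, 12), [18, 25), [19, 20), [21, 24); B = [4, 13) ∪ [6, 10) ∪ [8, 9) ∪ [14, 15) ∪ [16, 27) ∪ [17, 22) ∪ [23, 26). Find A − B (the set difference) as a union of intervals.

Merge the first list: [1, 7), [11, 12), [18, 25).
Merge the second list: [4, 13), [14, 15), [16, 27).
[1, 7) \ B = [1, 4).
[11, 12): entirely removed.
[18, 25): entirely removed.

[1, 4)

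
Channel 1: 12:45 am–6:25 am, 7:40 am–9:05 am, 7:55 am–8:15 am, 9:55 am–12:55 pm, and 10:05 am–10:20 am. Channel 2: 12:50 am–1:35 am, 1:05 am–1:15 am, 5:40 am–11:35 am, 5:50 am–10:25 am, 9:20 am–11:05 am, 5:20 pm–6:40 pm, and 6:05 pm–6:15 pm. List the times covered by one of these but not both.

12:45 am–12:50 am, 1:35 am–5:40 am, 6:25 am–7:40 am, 9:05 am–9:55 am, 11:35 am–12:55 pm, 5:20 pm–6:40 pm

A, merged: 12:45 am–6:25 am, 7:40 am–9:05 am, 9:55 am–12:55 pm.
B, merged: 12:50 am–1:35 am, 5:40 am–11:35 am, 5:20 pm–6:40 pm.
Only in the first: 12:45 am–12:50 am, 1:35 am–5:40 am, 11:35 am–12:55 pm.
Only in the second: 6:25 am–7:40 am, 9:05 am–9:55 am, 5:20 pm–6:40 pm.
Together these are the periods covered by exactly one.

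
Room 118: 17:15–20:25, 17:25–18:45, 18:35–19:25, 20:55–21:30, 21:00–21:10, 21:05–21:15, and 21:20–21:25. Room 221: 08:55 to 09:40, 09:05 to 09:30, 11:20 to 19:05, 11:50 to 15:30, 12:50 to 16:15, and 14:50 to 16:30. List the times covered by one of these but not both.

08:55-09:40, 11:20-17:15, 19:05-20:25, 20:55-21:30

Merge the first list: 17:15-20:25, 20:55-21:30.
Merge the second list: 08:55-09:40, 11:20-19:05.
Only in the first: 19:05-20:25, 20:55-21:30.
Only in the second: 08:55-09:40, 11:20-17:15.
Together these are the periods covered by exactly one.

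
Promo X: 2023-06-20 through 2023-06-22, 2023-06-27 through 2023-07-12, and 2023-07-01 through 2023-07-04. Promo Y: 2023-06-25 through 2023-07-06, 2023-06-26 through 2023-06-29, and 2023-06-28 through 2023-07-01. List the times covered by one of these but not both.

A, merged: 2023-06-20 through 2023-06-22, 2023-06-27 through 2023-07-12.
B, merged: 2023-06-25 through 2023-07-06.
A \ B = 2023-06-20 through 2023-06-22, 2023-07-07 through 2023-07-12.
B \ A = 2023-06-25 through 2023-06-26.
Union of the two gives the symmetric difference.

2023-06-20 through 2023-06-22, 2023-06-25 through 2023-06-26, 2023-07-07 through 2023-07-12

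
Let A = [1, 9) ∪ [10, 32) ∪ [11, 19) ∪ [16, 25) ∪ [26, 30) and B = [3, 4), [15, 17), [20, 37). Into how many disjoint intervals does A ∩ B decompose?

First set merges to [1, 9), [10, 32).
A ∩ B = [3, 4), [15, 17), [20, 32).
That is 3 disjoint pieces.

3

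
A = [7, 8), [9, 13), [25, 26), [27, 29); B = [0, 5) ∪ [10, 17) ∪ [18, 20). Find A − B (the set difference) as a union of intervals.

[7, 8) is untouched.
[9, 13) with B removed leaves [9, 10).
[25, 26) is untouched.
[27, 29) is untouched.

[7, 8) ∪ [9, 10) ∪ [25, 26) ∪ [27, 29)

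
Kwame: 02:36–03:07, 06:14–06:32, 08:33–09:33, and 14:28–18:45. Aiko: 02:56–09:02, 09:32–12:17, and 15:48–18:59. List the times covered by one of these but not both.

02:36-02:56, 03:07-06:14, 06:32-08:33, 09:02-09:32, 09:33-12:17, 14:28-15:48, 18:45-18:59

A but not B: 02:36-02:56, 09:02-09:32, 14:28-15:48.
B but not A: 03:07-06:14, 06:32-08:33, 09:33-12:17, 18:45-18:59.
Combining gives A △ B.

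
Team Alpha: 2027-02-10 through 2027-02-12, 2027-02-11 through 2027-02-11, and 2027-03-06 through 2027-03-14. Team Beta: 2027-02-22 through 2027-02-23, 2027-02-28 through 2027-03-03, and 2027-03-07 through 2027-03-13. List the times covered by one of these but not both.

First set merges to 2027-02-10 through 2027-02-12, 2027-03-06 through 2027-03-14.
A but not B: 2027-02-10 through 2027-02-12, 2027-03-06 through 2027-03-06, 2027-03-14 through 2027-03-14.
B but not A: 2027-02-22 through 2027-02-23, 2027-02-28 through 2027-03-03.
Combining gives A △ B.

2027-02-10 through 2027-02-12, 2027-02-22 through 2027-02-23, 2027-02-28 through 2027-03-03, 2027-03-06 through 2027-03-06, 2027-03-14 through 2027-03-14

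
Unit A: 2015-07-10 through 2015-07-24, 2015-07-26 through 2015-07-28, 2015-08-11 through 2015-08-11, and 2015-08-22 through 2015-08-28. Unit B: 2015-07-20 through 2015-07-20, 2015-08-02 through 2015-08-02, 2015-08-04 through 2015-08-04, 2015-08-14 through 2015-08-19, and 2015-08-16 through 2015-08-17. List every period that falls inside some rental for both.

2015-07-20 through 2015-07-20

Merge the second list: 2015-07-20 through 2015-07-20, 2015-08-02 through 2015-08-02, 2015-08-04 through 2015-08-04, 2015-08-14 through 2015-08-19.
2015-07-10 through 2015-07-24 ∩ B → 2015-07-20 through 2015-07-20.
2015-07-26 through 2015-07-28 meets no B interval.
2015-08-11 through 2015-08-11 meets no B interval.
2015-08-22 through 2015-08-28 meets no B interval.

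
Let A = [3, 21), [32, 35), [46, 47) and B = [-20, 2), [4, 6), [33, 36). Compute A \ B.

[3, 4) ∪ [6, 21) ∪ [32, 33) ∪ [46, 47)

[3, 21) with B removed leaves [3, 4), [6, 21).
[32, 35) with B removed leaves [32, 33).
[46, 47) is untouched.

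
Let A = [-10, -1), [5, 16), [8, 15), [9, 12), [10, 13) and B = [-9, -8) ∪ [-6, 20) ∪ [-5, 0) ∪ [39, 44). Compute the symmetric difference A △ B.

Merge the first list: [-10, -1), [5, 16).
Merge the second list: [-9, -8), [-6, 20), [39, 44).
A \ B = [-10, -9), [-8, -6).
B \ A = [-1, 5), [16, 20), [39, 44).
Union of the two gives the symmetric difference.

[-10, -9) ∪ [-8, -6) ∪ [-1, 5) ∪ [16, 20) ∪ [39, 44)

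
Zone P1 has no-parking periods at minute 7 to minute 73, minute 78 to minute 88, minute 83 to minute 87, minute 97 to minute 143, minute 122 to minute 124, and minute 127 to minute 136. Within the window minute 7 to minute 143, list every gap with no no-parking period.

The merged coverage is minute 7 to minute 73, minute 78 to minute 88, minute 97 to minute 143.
Gaps within minute 7 to minute 143: minute 73 to minute 78, minute 88 to minute 97.

minute 73 to minute 78, minute 88 to minute 97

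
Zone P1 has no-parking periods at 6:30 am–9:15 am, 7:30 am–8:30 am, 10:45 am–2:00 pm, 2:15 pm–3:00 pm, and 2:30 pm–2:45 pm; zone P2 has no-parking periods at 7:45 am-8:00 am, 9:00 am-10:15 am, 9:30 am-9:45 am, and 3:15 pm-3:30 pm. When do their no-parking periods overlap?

A, merged: 6:30 am–9:15 am, 10:45 am–2:00 pm, 2:15 pm–3:00 pm.
B, merged: 7:45 am–8:00 am, 9:00 am–10:15 am, 3:15 pm–3:30 pm.
6:30 am–9:15 am overlaps B on 7:45 am–8:00 am, 9:00 am–9:15 am.
10:45 am–2:00 pm falls entirely outside B.
2:15 pm–3:00 pm falls entirely outside B.

7:45 am–8:00 am, 9:00 am–9:15 am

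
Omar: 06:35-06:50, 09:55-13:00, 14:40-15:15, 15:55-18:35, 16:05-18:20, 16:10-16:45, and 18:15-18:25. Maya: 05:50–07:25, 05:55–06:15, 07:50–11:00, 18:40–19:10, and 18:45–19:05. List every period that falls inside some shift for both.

06:35-06:50, 09:55-11:00

First set merges to 06:35-06:50, 09:55-13:00, 14:40-15:15, 15:55-18:35.
Second set merges to 05:50-07:25, 07:50-11:00, 18:40-19:10.
06:35-06:50 meets the second set on 06:35-06:50.
09:55-13:00 meets the second set on 09:55-11:00.
14:40-15:15: no overlap with the second set.
15:55-18:35: no overlap with the second set.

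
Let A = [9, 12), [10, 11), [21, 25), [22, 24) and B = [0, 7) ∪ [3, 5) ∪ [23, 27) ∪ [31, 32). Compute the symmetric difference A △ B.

[0, 7) ∪ [9, 12) ∪ [21, 23) ∪ [25, 27) ∪ [31, 32)

First set merges to [9, 12), [21, 25).
Second set merges to [0, 7), [23, 27), [31, 32).
A \ B = [9, 12), [21, 23).
B \ A = [0, 7), [25, 27), [31, 32).
Union of the two gives the symmetric difference.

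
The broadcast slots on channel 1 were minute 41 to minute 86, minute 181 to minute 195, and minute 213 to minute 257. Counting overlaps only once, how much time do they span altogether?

103 minutes

Merged: minute 41 to minute 86, minute 181 to minute 195, minute 213 to minute 257.
Lengths: 45 minutes + 14 minutes + 44 minutes = 103 minutes.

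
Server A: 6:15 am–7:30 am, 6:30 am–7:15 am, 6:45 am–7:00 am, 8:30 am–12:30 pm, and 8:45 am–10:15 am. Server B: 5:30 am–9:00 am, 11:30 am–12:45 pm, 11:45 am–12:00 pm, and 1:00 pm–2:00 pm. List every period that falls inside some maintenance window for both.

6:15 am–7:30 am, 8:30 am–9:00 am, 11:30 am–12:30 pm

First set merges to 6:15 am–7:30 am, 8:30 am–12:30 pm.
Second set merges to 5:30 am–9:00 am, 11:30 am–12:45 pm, 1:00 pm–2:00 pm.
6:15 am–7:30 am overlaps B on 6:15 am–7:30 am.
8:30 am–12:30 pm overlaps B on 8:30 am–9:00 am, 11:30 am–12:30 pm.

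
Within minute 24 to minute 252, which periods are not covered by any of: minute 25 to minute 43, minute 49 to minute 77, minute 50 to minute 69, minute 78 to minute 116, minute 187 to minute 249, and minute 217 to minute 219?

minute 24 to minute 25, minute 43 to minute 49, minute 77 to minute 78, minute 116 to minute 187, minute 249 to minute 252

After merging, the occupied span is minute 25 to minute 43, minute 49 to minute 77, minute 78 to minute 116, minute 187 to minute 249.
Complement within minute 24 to minute 252: minute 24 to minute 25, minute 43 to minute 49, minute 77 to minute 78, minute 116 to minute 187, minute 249 to minute 252.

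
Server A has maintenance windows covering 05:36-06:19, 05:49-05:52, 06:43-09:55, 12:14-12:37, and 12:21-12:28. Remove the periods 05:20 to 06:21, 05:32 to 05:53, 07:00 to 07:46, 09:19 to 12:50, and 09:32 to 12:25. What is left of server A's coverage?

06:43–07:00, 07:46–09:19

Merge the first list: 05:36–06:19, 06:43–09:55, 12:14–12:37.
Merge the second list: 05:20–06:21, 07:00–07:46, 09:19–12:50.
05:36–06:19: entirely removed.
06:43–09:55 \ B = 06:43–07:00, 07:46–09:19.
12:14–12:37: entirely removed.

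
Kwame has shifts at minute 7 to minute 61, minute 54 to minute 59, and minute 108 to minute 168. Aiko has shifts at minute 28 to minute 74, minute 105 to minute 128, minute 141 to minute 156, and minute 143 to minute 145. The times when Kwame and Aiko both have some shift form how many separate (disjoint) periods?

3

A, merged: minute 7 to minute 61, minute 108 to minute 168.
B, merged: minute 28 to minute 74, minute 105 to minute 128, minute 141 to minute 156.
A ∩ B = minute 28 to minute 61, minute 108 to minute 128, minute 141 to minute 156.
That is 3 disjoint pieces.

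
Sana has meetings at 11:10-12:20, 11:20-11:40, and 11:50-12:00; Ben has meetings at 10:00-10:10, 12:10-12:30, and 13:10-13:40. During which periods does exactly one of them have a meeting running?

10:00–10:10, 11:10–12:10, 12:20–12:30, 13:10–13:40

A, merged: 11:10–12:20.
A but not B: 11:10–12:10.
B but not A: 10:00–10:10, 12:20–12:30, 13:10–13:40.
Combining gives A △ B.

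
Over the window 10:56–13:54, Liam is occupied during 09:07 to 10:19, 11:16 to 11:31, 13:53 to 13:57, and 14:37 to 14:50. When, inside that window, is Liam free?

10:56–11:16, 11:31–13:53

The merged coverage is 09:07–10:19, 11:16–11:31, 13:53–13:57, 14:37–14:50.
Uncovered inside 10:56–13:54: 10:56–11:16, 11:31–13:53.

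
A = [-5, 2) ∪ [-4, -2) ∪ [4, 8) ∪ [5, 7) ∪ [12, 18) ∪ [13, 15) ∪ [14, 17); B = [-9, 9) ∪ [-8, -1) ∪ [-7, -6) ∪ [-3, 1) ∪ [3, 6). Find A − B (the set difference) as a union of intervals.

[12, 18)

First set merges to [-5, 2), [4, 8), [12, 18).
Second set merges to [-9, 9).
[-5, 2): entirely removed.
[4, 8): entirely removed.
[12, 18): nothing removed.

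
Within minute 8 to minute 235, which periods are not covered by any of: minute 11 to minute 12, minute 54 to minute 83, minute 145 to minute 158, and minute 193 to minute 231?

minute 8 to minute 11, minute 12 to minute 54, minute 83 to minute 145, minute 158 to minute 193, minute 231 to minute 235

Covered (merged): minute 11 to minute 12, minute 54 to minute 83, minute 145 to minute 158, minute 193 to minute 231.
Complement within minute 8 to minute 235: minute 8 to minute 11, minute 12 to minute 54, minute 83 to minute 145, minute 158 to minute 193, minute 231 to minute 235.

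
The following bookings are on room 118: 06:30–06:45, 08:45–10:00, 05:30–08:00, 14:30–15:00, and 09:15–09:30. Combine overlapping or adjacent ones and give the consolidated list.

05:30–08:00, 08:45–10:00, 14:30–15:00

Sort by start: 05:30–08:00, 06:30–06:45, 08:45–10:00, 09:15–09:30, 14:30–15:00.
06:30–06:45 overlaps/touches 05:30–08:00 → extend to 05:30–08:00.
08:45–10:00 is disjoint → start new block.
09:15–09:30 overlaps/touches 08:45–10:00 → extend to 08:45–10:00.
14:30–15:00 is disjoint → start new block.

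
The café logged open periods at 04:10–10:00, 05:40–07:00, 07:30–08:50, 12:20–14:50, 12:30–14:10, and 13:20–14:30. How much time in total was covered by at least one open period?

8 h 20 min

Merged: 04:10–10:00, 12:20–14:50.
Lengths: 5 h 50 min + 2 h 30 min = 8 h 20 min.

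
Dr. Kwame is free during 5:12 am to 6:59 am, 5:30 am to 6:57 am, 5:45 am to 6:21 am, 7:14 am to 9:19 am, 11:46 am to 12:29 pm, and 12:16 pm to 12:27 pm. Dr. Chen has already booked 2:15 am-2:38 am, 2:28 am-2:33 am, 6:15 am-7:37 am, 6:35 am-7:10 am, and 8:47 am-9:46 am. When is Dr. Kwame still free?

5:12 am–6:15 am, 7:37 am–8:47 am, 11:46 am–12:29 pm

Merge the first list: 5:12 am–6:59 am, 7:14 am–9:19 am, 11:46 am–12:29 pm.
Merge the second list: 2:15 am–2:38 am, 6:15 am–7:37 am, 8:47 am–9:46 am.
5:12 am–6:59 am \ B = 5:12 am–6:15 am.
7:14 am–9:19 am \ B = 7:37 am–8:47 am.
11:46 am–12:29 pm: nothing removed.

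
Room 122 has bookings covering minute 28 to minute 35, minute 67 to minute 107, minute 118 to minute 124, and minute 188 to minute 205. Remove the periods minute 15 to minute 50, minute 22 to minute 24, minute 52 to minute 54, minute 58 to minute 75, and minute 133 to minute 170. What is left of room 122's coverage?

Second set merges to minute 15 to minute 50, minute 52 to minute 54, minute 58 to minute 75, minute 133 to minute 170.
minute 28 to minute 35 lies entirely inside B → drops out.
minute 67 to minute 107 with B removed leaves minute 75 to minute 107.
minute 118 to minute 124 is untouched.
minute 188 to minute 205 is untouched.

minute 75 to minute 107, minute 118 to minute 124, minute 188 to minute 205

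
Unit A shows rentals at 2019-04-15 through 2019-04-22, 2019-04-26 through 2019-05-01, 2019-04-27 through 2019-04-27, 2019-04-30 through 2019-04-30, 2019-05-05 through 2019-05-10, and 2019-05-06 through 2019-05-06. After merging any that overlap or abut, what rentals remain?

2019-04-15 through 2019-04-22, 2019-04-26 through 2019-05-01, 2019-05-05 through 2019-05-10

2019-04-26 through 2019-05-01 is disjoint → start new block.
2019-04-27 through 2019-04-27 overlaps/touches 2019-04-26 through 2019-05-01 → extend to 2019-04-26 through 2019-05-01.
2019-04-30 through 2019-04-30 overlaps/touches 2019-04-26 through 2019-05-01 → extend to 2019-04-26 through 2019-05-01.
2019-05-05 through 2019-05-10 is disjoint → start new block.
2019-05-06 through 2019-05-06 overlaps/touches 2019-05-05 through 2019-05-10 → extend to 2019-05-05 through 2019-05-10.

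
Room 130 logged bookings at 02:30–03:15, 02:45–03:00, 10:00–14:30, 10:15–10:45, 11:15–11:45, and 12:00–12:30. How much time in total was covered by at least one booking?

Merged: 02:30-03:15, 10:00-14:30.
Lengths: 45 min + 4 h 30 min = 5 h 15 min.

5 h 15 min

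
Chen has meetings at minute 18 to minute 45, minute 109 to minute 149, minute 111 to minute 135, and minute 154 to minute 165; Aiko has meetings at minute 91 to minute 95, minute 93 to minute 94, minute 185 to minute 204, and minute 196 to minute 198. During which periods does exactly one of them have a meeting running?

minute 18 to minute 45, minute 91 to minute 95, minute 109 to minute 149, minute 154 to minute 165, minute 185 to minute 204

First set merges to minute 18 to minute 45, minute 109 to minute 149, minute 154 to minute 165.
Second set merges to minute 91 to minute 95, minute 185 to minute 204.
A \ B = minute 18 to minute 45, minute 109 to minute 149, minute 154 to minute 165.
B \ A = minute 91 to minute 95, minute 185 to minute 204.
Union of the two gives the symmetric difference.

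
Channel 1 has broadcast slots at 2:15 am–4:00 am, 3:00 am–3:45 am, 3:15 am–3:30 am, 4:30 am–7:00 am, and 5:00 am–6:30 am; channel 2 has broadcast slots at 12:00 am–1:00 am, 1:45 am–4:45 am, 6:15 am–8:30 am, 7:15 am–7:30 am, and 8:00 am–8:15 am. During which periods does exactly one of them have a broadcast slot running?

12:00 am–1:00 am, 1:45 am–2:15 am, 4:00 am–4:30 am, 4:45 am–6:15 am, 7:00 am–8:30 am

A, merged: 2:15 am–4:00 am, 4:30 am–7:00 am.
B, merged: 12:00 am–1:00 am, 1:45 am–4:45 am, 6:15 am–8:30 am.
Only in the first: 4:45 am–6:15 am.
Only in the second: 12:00 am–1:00 am, 1:45 am–2:15 am, 4:00 am–4:30 am, 7:00 am–8:30 am.
Together these are the periods covered by exactly one.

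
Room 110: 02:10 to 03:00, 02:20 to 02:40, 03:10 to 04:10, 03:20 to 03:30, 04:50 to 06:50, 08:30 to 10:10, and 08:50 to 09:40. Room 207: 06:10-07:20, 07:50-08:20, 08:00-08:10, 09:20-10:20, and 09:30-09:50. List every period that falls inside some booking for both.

A, merged: 02:10–03:00, 03:10–04:10, 04:50–06:50, 08:30–10:10.
B, merged: 06:10–07:20, 07:50–08:20, 09:20–10:20.
02:10–03:00 falls entirely outside B.
03:10–04:10 falls entirely outside B.
04:50–06:50 overlaps B on 06:10–06:50.
08:30–10:10 overlaps B on 09:20–10:10.

06:10–06:50, 09:20–10:10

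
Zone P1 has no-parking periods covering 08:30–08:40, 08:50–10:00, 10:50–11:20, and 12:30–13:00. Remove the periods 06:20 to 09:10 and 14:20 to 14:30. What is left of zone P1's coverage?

09:10-10:00, 10:50-11:20, 12:30-13:00

08:30-08:40: entirely removed.
08:50-10:00 \ B = 09:10-10:00.
10:50-11:20: nothing removed.
12:30-13:00: nothing removed.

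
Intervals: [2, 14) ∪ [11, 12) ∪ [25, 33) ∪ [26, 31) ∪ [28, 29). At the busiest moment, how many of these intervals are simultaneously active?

Sweep endpoints in order; track running count of active intervals.
Peak of 3 reached at 28.

3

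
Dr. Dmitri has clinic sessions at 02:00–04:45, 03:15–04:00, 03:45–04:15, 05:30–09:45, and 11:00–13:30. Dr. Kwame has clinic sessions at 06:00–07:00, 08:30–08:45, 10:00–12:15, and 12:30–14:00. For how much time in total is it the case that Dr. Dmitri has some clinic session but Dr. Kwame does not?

6 h

First set merges to 02:00–04:45, 05:30–09:45, 11:00–13:30.
A \ B = 02:00–04:45, 05:30–06:00, 07:00–08:30, 08:45–09:45, 12:15–12:30.
Total: 2 h 45 min + 30 min + 1 h 30 min + 1 h + 15 min = 6 h.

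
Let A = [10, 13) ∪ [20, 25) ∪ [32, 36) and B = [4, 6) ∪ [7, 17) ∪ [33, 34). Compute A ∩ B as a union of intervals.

[10, 13) ∪ [33, 34)

[10, 13) meets the second set on [10, 13).
[20, 25): no overlap with the second set.
[32, 36) meets the second set on [33, 34).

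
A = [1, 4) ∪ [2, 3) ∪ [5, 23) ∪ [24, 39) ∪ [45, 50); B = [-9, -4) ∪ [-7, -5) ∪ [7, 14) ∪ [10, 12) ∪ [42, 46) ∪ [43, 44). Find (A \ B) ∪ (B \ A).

Merge the first list: [1, 4), [5, 23), [24, 39), [45, 50).
Merge the second list: [-9, -4), [7, 14), [42, 46).
Only in the first: [1, 4), [5, 7), [14, 23), [24, 39), [46, 50).
Only in the second: [-9, -4), [42, 45).
Together these are the periods covered by exactly one.

[-9, -4) ∪ [1, 4) ∪ [5, 7) ∪ [14, 23) ∪ [24, 39) ∪ [42, 45) ∪ [46, 50)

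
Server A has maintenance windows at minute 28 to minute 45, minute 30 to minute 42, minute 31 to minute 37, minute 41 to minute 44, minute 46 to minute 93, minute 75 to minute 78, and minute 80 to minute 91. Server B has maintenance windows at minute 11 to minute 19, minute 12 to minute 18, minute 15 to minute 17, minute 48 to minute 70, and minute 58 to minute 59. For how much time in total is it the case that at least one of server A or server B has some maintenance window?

Merge the first list: minute 28 to minute 45, minute 46 to minute 93.
Merge the second list: minute 11 to minute 19, minute 48 to minute 70.
A ∪ B = minute 11 to minute 19, minute 28 to minute 45, minute 46 to minute 93.
Total: 8 minutes + 17 minutes + 47 minutes = 72 minutes.

72 minutes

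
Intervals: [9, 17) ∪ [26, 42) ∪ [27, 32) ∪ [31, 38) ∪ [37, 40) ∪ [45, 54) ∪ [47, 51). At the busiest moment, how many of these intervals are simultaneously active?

At 31, 3 of the intervals are simultaneously active.
No point has more.

3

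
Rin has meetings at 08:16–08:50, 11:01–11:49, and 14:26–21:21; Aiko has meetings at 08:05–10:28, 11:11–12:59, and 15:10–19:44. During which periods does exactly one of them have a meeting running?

08:05–08:16, 08:50–10:28, 11:01–11:11, 11:49–12:59, 14:26–15:10, 19:44–21:21

Only in the first: 11:01–11:11, 14:26–15:10, 19:44–21:21.
Only in the second: 08:05–08:16, 08:50–10:28, 11:49–12:59.
Together these are the periods covered by exactly one.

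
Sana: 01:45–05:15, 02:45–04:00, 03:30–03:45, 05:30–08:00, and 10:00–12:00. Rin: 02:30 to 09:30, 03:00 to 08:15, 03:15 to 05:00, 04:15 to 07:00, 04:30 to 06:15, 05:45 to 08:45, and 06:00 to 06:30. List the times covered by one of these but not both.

First set merges to 01:45–05:15, 05:30–08:00, 10:00–12:00.
Second set merges to 02:30–09:30.
A but not B: 01:45–02:30, 10:00–12:00.
B but not A: 05:15–05:30, 08:00–09:30.
Combining gives A △ B.

01:45–02:30, 05:15–05:30, 08:00–09:30, 10:00–12:00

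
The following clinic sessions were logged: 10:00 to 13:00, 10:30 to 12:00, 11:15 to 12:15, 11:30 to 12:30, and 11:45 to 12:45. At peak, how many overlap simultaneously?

5

Walk the sorted start/end points keeping a running depth.
The depth first hits 5 at 11:45.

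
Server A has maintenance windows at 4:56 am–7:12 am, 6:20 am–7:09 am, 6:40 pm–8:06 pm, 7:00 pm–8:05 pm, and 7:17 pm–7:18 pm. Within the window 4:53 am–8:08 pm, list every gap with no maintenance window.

4:53 am–4:56 am, 7:12 am–6:40 pm, 8:06 pm–8:08 pm

After merging, the occupied span is 4:56 am–7:12 am, 6:40 pm–8:06 pm.
Uncovered inside 4:53 am–8:08 pm: 4:53 am–4:56 am, 7:12 am–6:40 pm, 8:06 pm–8:08 pm.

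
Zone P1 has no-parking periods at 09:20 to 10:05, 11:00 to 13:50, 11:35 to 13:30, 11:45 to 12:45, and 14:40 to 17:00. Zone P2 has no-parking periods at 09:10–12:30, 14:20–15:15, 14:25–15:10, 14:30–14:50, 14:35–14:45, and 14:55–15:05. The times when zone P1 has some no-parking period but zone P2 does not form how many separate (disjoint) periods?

First set merges to 09:20-10:05, 11:00-13:50, 14:40-17:00.
Second set merges to 09:10-12:30, 14:20-15:15.
A \ B = 12:30-13:50, 15:15-17:00.
That is 2 disjoint pieces.

2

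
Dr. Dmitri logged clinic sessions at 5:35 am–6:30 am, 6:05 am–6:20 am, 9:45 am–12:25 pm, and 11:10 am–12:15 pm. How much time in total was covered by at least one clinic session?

3 h 35 min

Merged: 5:35 am-6:30 am, 9:45 am-12:25 pm.
Lengths: 55 min + 2 h 40 min = 3 h 35 min.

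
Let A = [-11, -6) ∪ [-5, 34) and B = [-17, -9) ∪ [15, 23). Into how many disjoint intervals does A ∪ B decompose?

2

A ∪ B = [-17, -6), [-5, 34).
That is 2 disjoint pieces.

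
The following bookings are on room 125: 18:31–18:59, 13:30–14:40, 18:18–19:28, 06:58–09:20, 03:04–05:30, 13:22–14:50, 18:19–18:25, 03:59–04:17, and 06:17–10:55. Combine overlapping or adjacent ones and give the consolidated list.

03:04–05:30, 06:17–10:55, 13:22–14:50, 18:18–19:28

Sort by start: 03:04–05:30, 03:59–04:17, 06:17–10:55, 06:58–09:20, 13:22–14:50, 13:30–14:40, 18:18–19:28, 18:19–18:25, 18:31–18:59.
03:59–04:17 overlaps/touches 03:04–05:30 → extend to 03:04–05:30.
06:17–10:55 is disjoint → start new block.
06:58–09:20 overlaps/touches 06:17–10:55 → extend to 06:17–10:55.
13:22–14:50 is disjoint → start new block.
13:30–14:40 overlaps/touches 13:22–14:50 → extend to 13:22–14:50.
18:18–19:28 is disjoint → start new block.
18:19–18:25 overlaps/touches 18:18–19:28 → extend to 18:18–19:28.
18:31–18:59 overlaps/touches 18:18–19:28 → extend to 18:18–19:28.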